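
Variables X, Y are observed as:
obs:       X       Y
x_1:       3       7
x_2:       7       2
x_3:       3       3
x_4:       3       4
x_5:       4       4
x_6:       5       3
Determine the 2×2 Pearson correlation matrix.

Step 1 — column means:
  mean(X) = (3 + 7 + 3 + 3 + 4 + 5) / 6 = 25/6 = 4.1667
  mean(Y) = (7 + 2 + 3 + 4 + 4 + 3) / 6 = 23/6 = 3.8333

Step 2 — sample variances and covariances s[i,j] = (1/(n-1)) · Σ_k (x_{k,i} - mean_i) · (x_{k,j} - mean_j), with n-1 = 5:
  s[X,X] = ((-1.1667)·(-1.1667) + (2.8333)·(2.8333) + (-1.1667)·(-1.1667) + (-1.1667)·(-1.1667) + (-0.1667)·(-0.1667) + (0.8333)·(0.8333)) / 5 = 12.8333/5 = 2.5667
  s[X,Y] = ((-1.1667)·(3.1667) + (2.8333)·(-1.8333) + (-1.1667)·(-0.8333) + (-1.1667)·(0.1667) + (-0.1667)·(0.1667) + (0.8333)·(-0.8333)) / 5 = -8.8333/5 = -1.7667
  s[Y,Y] = ((3.1667)·(3.1667) + (-1.8333)·(-1.8333) + (-0.8333)·(-0.8333) + (0.1667)·(0.1667) + (0.1667)·(0.1667) + (-0.8333)·(-0.8333)) / 5 = 14.8333/5 = 2.9667
  Sample standard deviations s_i = √(s[i,i]):
  s(X) = √(2.5667) = 1.6021
  s(Y) = √(2.9667) = 1.7224

Step 3 — r_{ij} = s_{ij} / (s_i · s_j):
  r[X,X] = 1 (diagonal).
  r[X,Y] = -1.7667 / (1.6021 · 1.7224) = -1.7667 / 2.7594 = -0.6402
  r[Y,Y] = 1 (diagonal).

R is symmetric with unit diagonal. Assembling:

R = [[1, -0.6402],
 [-0.6402, 1]]


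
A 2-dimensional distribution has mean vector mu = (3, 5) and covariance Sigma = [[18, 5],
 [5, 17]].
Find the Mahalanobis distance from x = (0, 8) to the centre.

Step 1 — centre the observation: (x - mu) = (-3, 3).

Step 2 — invert Sigma. det(Sigma) = 18·17 - (5)² = 281.
  Sigma^{-1} = (1/det) · [[d, -b], [-b, a]] = [[0.0605, -0.0178],
 [-0.0178, 0.0641]].

Step 3 — form the quadratic (x - mu)^T · Sigma^{-1} · (x - mu):
  Sigma^{-1} · (x - mu) = (-0.2349, 0.2456).
  (x - mu)^T · [Sigma^{-1} · (x - mu)] = (-3)·(-0.2349) + (3)·(0.2456) = 1.4413.

Step 4 — take square root: d = √(1.4413) ≈ 1.2005.

d(x, mu) = √(1.4413) ≈ 1.2005


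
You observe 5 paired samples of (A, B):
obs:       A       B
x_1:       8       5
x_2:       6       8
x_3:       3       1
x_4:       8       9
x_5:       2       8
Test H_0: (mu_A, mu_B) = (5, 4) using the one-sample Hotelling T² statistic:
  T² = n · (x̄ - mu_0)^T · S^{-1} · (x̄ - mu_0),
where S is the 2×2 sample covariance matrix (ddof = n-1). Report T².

Step 1 — sample mean vector:
  mean(A) = (8 + 6 + 3 + 8 + 2) / 5 = 27/5 = 5.4
  mean(B) = (5 + 8 + 1 + 9 + 8) / 5 = 31/5 = 6.2
  x̄ = (5.4, 6.2),  deviation x̄ - mu_0 = (5.4, 6.2) - (5, 4) = (0.4, 2.2).

Step 2 — sample covariance matrix, S[i,j] = (1/(n-1)) · Σ_k (x_{k,i} - mean_i) · (x_{k,j} - mean_j), divisor n-1 = 4:
  S[A,A] = ((2.6)·(2.6) + (0.6)·(0.6) + (-2.4)·(-2.4) + (2.6)·(2.6) + (-3.4)·(-3.4)) / 4 = 31.2/4 = 7.8
  S[A,B] = ((2.6)·(-1.2) + (0.6)·(1.8) + (-2.4)·(-5.2) + (2.6)·(2.8) + (-3.4)·(1.8)) / 4 = 11.6/4 = 2.9
  S[B,B] = ((-1.2)·(-1.2) + (1.8)·(1.8) + (-5.2)·(-5.2) + (2.8)·(2.8) + (1.8)·(1.8)) / 4 = 42.8/4 = 10.7
  S = [[7.8, 2.9],
 [2.9, 10.7]].

Step 3 — invert S. det(S) = 7.8·10.7 - (2.9)² = 75.05.
  S^{-1} = (1/det) · [[d, -b], [-b, a]] = [[0.1426, -0.0386],
 [-0.0386, 0.1039]].

Step 4 — quadratic form (x̄ - mu_0)^T · S^{-1} · (x̄ - mu_0):
  S^{-1} · (x̄ - mu_0) = (-0.028, 0.2132),
  (x̄ - mu_0)^T · [...] = (0.4)·(-0.028) + (2.2)·(0.2132) = 0.4578.

Step 5 — scale by n: T² = 5 · 0.4578 = 2.2891.

T² ≈ 2.2891


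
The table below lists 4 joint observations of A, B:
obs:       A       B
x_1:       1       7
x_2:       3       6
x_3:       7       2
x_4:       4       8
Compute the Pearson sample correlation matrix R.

Step 1 — column means:
  mean(A) = (1 + 3 + 7 + 4) / 4 = 15/4 = 3.75
  mean(B) = (7 + 6 + 2 + 8) / 4 = 23/4 = 5.75

Step 2 — sample variances and covariances s[i,j] = (1/(n-1)) · Σ_k (x_{k,i} - mean_i) · (x_{k,j} - mean_j), with n-1 = 3:
  s[A,A] = ((-2.75)·(-2.75) + (-0.75)·(-0.75) + (3.25)·(3.25) + (0.25)·(0.25)) / 3 = 18.75/3 = 6.25
  s[A,B] = ((-2.75)·(1.25) + (-0.75)·(0.25) + (3.25)·(-3.75) + (0.25)·(2.25)) / 3 = -15.25/3 = -5.0833
  s[B,B] = ((1.25)·(1.25) + (0.25)·(0.25) + (-3.75)·(-3.75) + (2.25)·(2.25)) / 3 = 20.75/3 = 6.9167
  Sample standard deviations s_i = √(s[i,i]):
  s(A) = √(6.25) = 2.5
  s(B) = √(6.9167) = 2.63

Step 3 — r_{ij} = s_{ij} / (s_i · s_j):
  r[A,A] = 1 (diagonal).
  r[A,B] = -5.0833 / (2.5 · 2.63) = -5.0833 / 6.5749 = -0.7731
  r[B,B] = 1 (diagonal).

R is symmetric with unit diagonal. Assembling:

R = [[1, -0.7731],
 [-0.7731, 1]]


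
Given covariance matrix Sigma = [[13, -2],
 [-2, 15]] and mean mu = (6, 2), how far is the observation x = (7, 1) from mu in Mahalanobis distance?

Step 1 — centre the observation: (x - mu) = (1, -1).

Step 2 — invert Sigma. det(Sigma) = 13·15 - (-2)² = 191.
  Sigma^{-1} = (1/det) · [[d, -b], [-b, a]] = [[0.0785, 0.0105],
 [0.0105, 0.0681]].

Step 3 — form the quadratic (x - mu)^T · Sigma^{-1} · (x - mu):
  Sigma^{-1} · (x - mu) = (0.0681, -0.0576).
  (x - mu)^T · [Sigma^{-1} · (x - mu)] = (1)·(0.0681) + (-1)·(-0.0576) = 0.1257.

Step 4 — take square root: d = √(0.1257) ≈ 0.3545.

d(x, mu) = √(0.1257) ≈ 0.3545


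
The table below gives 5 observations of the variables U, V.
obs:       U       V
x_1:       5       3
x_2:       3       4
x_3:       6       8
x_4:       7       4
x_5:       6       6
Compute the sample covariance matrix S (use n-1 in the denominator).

Step 1 — column means:
  mean(U) = (5 + 3 + 6 + 7 + 6) / 5 = 27/5 = 5.4
  mean(V) = (3 + 4 + 8 + 4 + 6) / 5 = 25/5 = 5

Step 2 — sample covariance S[i,j] = (1/(n-1)) · Σ_k (x_{k,i} - mean_i) · (x_{k,j} - mean_j), with n-1 = 4.
  S[U,U] = ((-0.4)·(-0.4) + (-2.4)·(-2.4) + (0.6)·(0.6) + (1.6)·(1.6) + (0.6)·(0.6)) / 4 = 9.2/4 = 2.3
  S[U,V] = ((-0.4)·(-2) + (-2.4)·(-1) + (0.6)·(3) + (1.6)·(-1) + (0.6)·(1)) / 4 = 4/4 = 1
  S[V,V] = ((-2)·(-2) + (-1)·(-1) + (3)·(3) + (-1)·(-1) + (1)·(1)) / 4 = 16/4 = 4

S is symmetric (S[j,i] = S[i,j]). Assembling:

S = [[2.3, 1],
 [1, 4]]


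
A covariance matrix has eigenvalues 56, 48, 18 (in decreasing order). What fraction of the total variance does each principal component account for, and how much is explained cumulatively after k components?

Step 1 — total variance = trace(Sigma) = Σ λ_i = 56 + 48 + 18 = 122.

Step 2 — fraction explained by component i = λ_i / Σ λ:
  PC1: 56/122 = 0.459
  PC2: 48/122 = 0.3934
  PC3: 18/122 = 0.1475

Step 3 — cumulative fraction after k components = (λ_1 + ... + λ_k) / Σ λ:
  k = 1: 56/122 = 0.459
  k = 2: (56 + 48)/122 = 104/122 = 0.8525
  k = 3: (56 + 48 + 18)/122 = 122/122 = 1

Summary (fraction, with percent):

explained: PC1 0.459 (45.9%), PC2 0.3934 (39.34%), PC3 0.1475 (14.75%);  cumulative: 0.459, 0.8525, 1


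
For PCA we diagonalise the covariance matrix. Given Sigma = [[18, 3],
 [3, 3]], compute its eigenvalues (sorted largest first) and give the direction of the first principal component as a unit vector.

Step 1 — characteristic polynomial of 2×2 Sigma:
  det(Sigma - λI) = λ² - trace · λ + det = 0.
  trace = 18 + 3 = 21, det = 18·3 - (3)² = 45.
Step 2 — discriminant:
  Δ = trace² - 4·det = 441 - 180 = 261.
Step 3 — eigenvalues:
  λ = (trace ± √Δ)/2 = (21 ± 16.1555)/2,
  λ_1 = 18.5777,  λ_2 = 2.4223.

Step 4 — unit eigenvector for λ_1: solve (Sigma - λ_1 I)v = 0. First row:
  (18 - 18.5777)·v_x + (3)·v_y = 0, i.e. (-0.5777)·v_x + (3)·v_y = 0,
  so v ∝ (b, λ_1 - a) = (3, 0.5777) = u.
  ||u|| = √((3)² + (0.5777)²) = √(9.3338) ≈ 3.0551,
  v_1 = u/||u|| ≈ (0.982, 0.1891) (||v_1|| = 1).

λ_1 = 18.5777,  λ_2 = 2.4223;  v_1 ≈ (0.982, 0.1891)


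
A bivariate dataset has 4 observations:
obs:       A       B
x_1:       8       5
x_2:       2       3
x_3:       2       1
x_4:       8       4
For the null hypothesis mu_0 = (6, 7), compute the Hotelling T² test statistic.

Step 1 — sample mean vector:
  mean(A) = (8 + 2 + 2 + 8) / 4 = 20/4 = 5
  mean(B) = (5 + 3 + 1 + 4) / 4 = 13/4 = 3.25
  x̄ = (5, 3.25),  deviation x̄ - mu_0 = (5, 3.25) - (6, 7) = (-1, -3.75).

Step 2 — sample covariance matrix, S[i,j] = (1/(n-1)) · Σ_k (x_{k,i} - mean_i) · (x_{k,j} - mean_j), divisor n-1 = 3:
  S[A,A] = ((3)·(3) + (-3)·(-3) + (-3)·(-3) + (3)·(3)) / 3 = 36/3 = 12
  S[A,B] = ((3)·(1.75) + (-3)·(-0.25) + (-3)·(-2.25) + (3)·(0.75)) / 3 = 15/3 = 5
  S[B,B] = ((1.75)·(1.75) + (-0.25)·(-0.25) + (-2.25)·(-2.25) + (0.75)·(0.75)) / 3 = 8.75/3 = 2.9167
  S = [[12, 5],
 [5, 2.9167]].

Step 3 — invert S. det(S) = 12·2.9167 - (5)² = 10.
  S^{-1} = (1/det) · [[d, -b], [-b, a]] = [[0.2917, -0.5],
 [-0.5, 1.2]].

Step 4 — quadratic form (x̄ - mu_0)^T · S^{-1} · (x̄ - mu_0):
  S^{-1} · (x̄ - mu_0) = (1.5833, -4),
  (x̄ - mu_0)^T · [...] = (-1)·(1.5833) + (-3.75)·(-4) = 13.4167.

Step 5 — scale by n: T² = 4 · 13.4167 = 53.6667.

T² ≈ 53.6667


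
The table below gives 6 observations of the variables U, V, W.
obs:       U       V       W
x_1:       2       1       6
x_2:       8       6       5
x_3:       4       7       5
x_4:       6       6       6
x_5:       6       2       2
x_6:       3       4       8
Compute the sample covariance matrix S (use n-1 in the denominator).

Step 1 — column means:
  mean(U) = (2 + 8 + 4 + 6 + 6 + 3) / 6 = 29/6 = 4.8333
  mean(V) = (1 + 6 + 7 + 6 + 2 + 4) / 6 = 26/6 = 4.3333
  mean(W) = (6 + 5 + 5 + 6 + 2 + 8) / 6 = 32/6 = 5.3333

Step 2 — sample covariance S[i,j] = (1/(n-1)) · Σ_k (x_{k,i} - mean_i) · (x_{k,j} - mean_j), with n-1 = 5.
  S[U,U] = ((-2.8333)·(-2.8333) + (3.1667)·(3.1667) + (-0.8333)·(-0.8333) + (1.1667)·(1.1667) + (1.1667)·(1.1667) + (-1.8333)·(-1.8333)) / 5 = 24.8333/5 = 4.9667
  S[U,V] = ((-2.8333)·(-3.3333) + (3.1667)·(1.6667) + (-0.8333)·(2.6667) + (1.1667)·(1.6667) + (1.1667)·(-2.3333) + (-1.8333)·(-0.3333)) / 5 = 12.3333/5 = 2.4667
  S[U,W] = ((-2.8333)·(0.6667) + (3.1667)·(-0.3333) + (-0.8333)·(-0.3333) + (1.1667)·(0.6667) + (1.1667)·(-3.3333) + (-1.8333)·(2.6667)) / 5 = -10.6667/5 = -2.1333
  S[V,V] = ((-3.3333)·(-3.3333) + (1.6667)·(1.6667) + (2.6667)·(2.6667) + (1.6667)·(1.6667) + (-2.3333)·(-2.3333) + (-0.3333)·(-0.3333)) / 5 = 29.3333/5 = 5.8667
  S[V,W] = ((-3.3333)·(0.6667) + (1.6667)·(-0.3333) + (2.6667)·(-0.3333) + (1.6667)·(0.6667) + (-2.3333)·(-3.3333) + (-0.3333)·(2.6667)) / 5 = 4.3333/5 = 0.8667
  S[W,W] = ((0.6667)·(0.6667) + (-0.3333)·(-0.3333) + (-0.3333)·(-0.3333) + (0.6667)·(0.6667) + (-3.3333)·(-3.3333) + (2.6667)·(2.6667)) / 5 = 19.3333/5 = 3.8667

S is symmetric (S[j,i] = S[i,j]). Assembling:

S = [[4.9667, 2.4667, -2.1333],
 [2.4667, 5.8667, 0.8667],
 [-2.1333, 0.8667, 3.8667]]


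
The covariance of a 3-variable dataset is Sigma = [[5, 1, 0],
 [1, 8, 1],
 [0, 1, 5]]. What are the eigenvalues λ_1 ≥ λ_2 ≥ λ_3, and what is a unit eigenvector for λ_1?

Step 1 — characteristic polynomial p(λ) = det(λI - Sigma) = λ³ - tr·λ² + c_1·λ - det, where tr = trace, c_1 = sum of the principal 2×2 minors, det = det(Sigma):
  tr = 5 + 8 + 5 = 18,
  c_1 = (5·8 - (1)²) + (5·5 - (0)²) + (8·5 - (1)²) = 39 + 25 + 39 = 103,
  det = 5·(8·5 - (1)²) - (1)·((1)·5 - (1)·(0)) + (0)·((1)·(1) - 8·(0)) = 5·(39) - (1)·(5) + (0)·(1) = 190.
  So p(λ) = λ³ - 18λ² + 103λ - 190.
Step 2 — look for an integer root (rational root theorem: any rational root is an integer divisor of 190). Testing λ = 5:
  p(5) = 125 - 450 + 515 - 190 = 0  ✓
  Dividing out (λ - 5): p(λ) = (λ - 5)(λ² - 13λ + 38).
Step 3 — remaining eigenvalues from the quadratic λ² - 13λ + 38 = 0:
  Δ = 13² - 4·38 = 169 - 152 = 17,  λ = (13 ± √17)/2 = (13 ± 4.1231)/2 ≈ 8.5616 or 4.4384.
  Sorted: λ_1 = 8.5616,  λ_2 = 5,  λ_3 = 4.4384  (check: sum = 18 = tr ✓).

Step 4 — unit eigenvector for λ_1 ≈ 8.5616: v spans the null space of (Sigma - λ_1 I), whose rows are
  r_1 = (-3.5616, 1, 0),  r_2 = (1, -0.5616, 1),  r_3 = (0, 1, -3.5616).
  v is orthogonal to every row, so take v ∝ r_1 × r_2 = ((1)·(1) - (0)·(-0.5616), (0)·(1) - (-3.5616)·(1), (-3.5616)·(-0.5616) - (1)·(1)) ≈ (1, 3.5616, 1).
  Let u = (1, 3.5616, 1).
  ||u|| = √((1)² + (3.5616)² + (1)²) = √(14.6847) ≈ 3.8321,  v_1 = u/||u|| ≈ (0.261, 0.9294, 0.261) (||v_1|| = 1).

λ_1 = 8.5616,  λ_2 = 5,  λ_3 = 4.4384;  v_1 ≈ (0.261, 0.9294, 0.261)


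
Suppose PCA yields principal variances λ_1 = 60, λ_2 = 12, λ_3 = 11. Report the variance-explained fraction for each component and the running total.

Step 1 — total variance = trace(Sigma) = Σ λ_i = 60 + 12 + 11 = 83.

Step 2 — fraction explained by component i = λ_i / Σ λ:
  PC1: 60/83 = 0.7229
  PC2: 12/83 = 0.1446
  PC3: 11/83 = 0.1325

Step 3 — cumulative fraction after k components = (λ_1 + ... + λ_k) / Σ λ:
  k = 1: 60/83 = 0.7229
  k = 2: (60 + 12)/83 = 72/83 = 0.8675
  k = 3: (60 + 12 + 11)/83 = 83/83 = 1

Summary (fraction, with percent):

explained: PC1 0.7229 (72.29%), PC2 0.1446 (14.46%), PC3 0.1325 (13.25%);  cumulative: 0.7229, 0.8675, 1


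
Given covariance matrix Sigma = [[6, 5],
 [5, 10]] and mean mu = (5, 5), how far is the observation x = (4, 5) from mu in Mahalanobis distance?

Step 1 — centre the observation: (x - mu) = (-1, 0).

Step 2 — invert Sigma. det(Sigma) = 6·10 - (5)² = 35.
  Sigma^{-1} = (1/det) · [[d, -b], [-b, a]] = [[0.2857, -0.1429],
 [-0.1429, 0.1714]].

Step 3 — form the quadratic (x - mu)^T · Sigma^{-1} · (x - mu):
  Sigma^{-1} · (x - mu) = (-0.2857, 0.1429).
  (x - mu)^T · [Sigma^{-1} · (x - mu)] = (-1)·(-0.2857) + (0)·(0.1429) = 0.2857.

Step 4 — take square root: d = √(0.2857) ≈ 0.5345.

d(x, mu) = √(0.2857) ≈ 0.5345


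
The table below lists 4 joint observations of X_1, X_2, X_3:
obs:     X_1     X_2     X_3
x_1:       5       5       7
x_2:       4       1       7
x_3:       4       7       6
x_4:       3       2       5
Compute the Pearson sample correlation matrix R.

Step 1 — column means:
  mean(X_1) = (5 + 4 + 4 + 3) / 4 = 16/4 = 4
  mean(X_2) = (5 + 1 + 7 + 2) / 4 = 15/4 = 3.75
  mean(X_3) = (7 + 7 + 6 + 5) / 4 = 25/4 = 6.25

Step 2 — sample variances and covariances s[i,j] = (1/(n-1)) · Σ_k (x_{k,i} - mean_i) · (x_{k,j} - mean_j), with n-1 = 3:
  s[X_1,X_1] = ((1)·(1) + (0)·(0) + (0)·(0) + (-1)·(-1)) / 3 = 2/3 = 0.6667
  s[X_1,X_2] = ((1)·(1.25) + (0)·(-2.75) + (0)·(3.25) + (-1)·(-1.75)) / 3 = 3/3 = 1
  s[X_1,X_3] = ((1)·(0.75) + (0)·(0.75) + (0)·(-0.25) + (-1)·(-1.25)) / 3 = 2/3 = 0.6667
  s[X_2,X_2] = ((1.25)·(1.25) + (-2.75)·(-2.75) + (3.25)·(3.25) + (-1.75)·(-1.75)) / 3 = 22.75/3 = 7.5833
  s[X_2,X_3] = ((1.25)·(0.75) + (-2.75)·(0.75) + (3.25)·(-0.25) + (-1.75)·(-1.25)) / 3 = 0.25/3 = 0.0833
  s[X_3,X_3] = ((0.75)·(0.75) + (0.75)·(0.75) + (-0.25)·(-0.25) + (-1.25)·(-1.25)) / 3 = 2.75/3 = 0.9167
  Sample standard deviations s_i = √(s[i,i]):
  s(X_1) = √(0.6667) = 0.8165
  s(X_2) = √(7.5833) = 2.7538
  s(X_3) = √(0.9167) = 0.9574

Step 3 — r_{ij} = s_{ij} / (s_i · s_j):
  r[X_1,X_1] = 1 (diagonal).
  r[X_1,X_2] = 1 / (0.8165 · 2.7538) = 1 / 2.2485 = 0.4447
  r[X_1,X_3] = 0.6667 / (0.8165 · 0.9574) = 0.6667 / 0.7817 = 0.8528
  r[X_2,X_2] = 1 (diagonal).
  r[X_2,X_3] = 0.0833 / (2.7538 · 0.9574) = 0.0833 / 2.6365 = 0.0316
  r[X_3,X_3] = 1 (diagonal).

R is symmetric with unit diagonal. Assembling:

R = [[1, 0.4447, 0.8528],
 [0.4447, 1, 0.0316],
 [0.8528, 0.0316, 1]]


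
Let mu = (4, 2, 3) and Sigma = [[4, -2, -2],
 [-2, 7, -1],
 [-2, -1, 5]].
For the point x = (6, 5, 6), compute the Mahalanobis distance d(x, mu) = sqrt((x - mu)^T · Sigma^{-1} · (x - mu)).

Step 1 — centre the observation: (x - mu) = (2, 3, 3).

Step 2 — invert Sigma (cofactor / det for 3×3, or solve directly):
  Sigma^{-1} = [[0.425, 0.15, 0.2],
 [0.15, 0.2, 0.1],
 [0.2, 0.1, 0.3]].

Step 3 — form the quadratic (x - mu)^T · Sigma^{-1} · (x - mu):
  Sigma^{-1} · (x - mu) = (1.9, 1.2, 1.6).
  (x - mu)^T · [Sigma^{-1} · (x - mu)] = (2)·(1.9) + (3)·(1.2) + (3)·(1.6) = 12.2.

Step 4 — take square root: d = √(12.2) ≈ 3.4928.

d(x, mu) = √(12.2) ≈ 3.4928


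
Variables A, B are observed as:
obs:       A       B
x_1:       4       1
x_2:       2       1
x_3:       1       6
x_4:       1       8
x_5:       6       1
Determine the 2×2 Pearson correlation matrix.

Step 1 — column means:
  mean(A) = (4 + 2 + 1 + 1 + 6) / 5 = 14/5 = 2.8
  mean(B) = (1 + 1 + 6 + 8 + 1) / 5 = 17/5 = 3.4

Step 2 — sample variances and covariances s[i,j] = (1/(n-1)) · Σ_k (x_{k,i} - mean_i) · (x_{k,j} - mean_j), with n-1 = 4:
  s[A,A] = ((1.2)·(1.2) + (-0.8)·(-0.8) + (-1.8)·(-1.8) + (-1.8)·(-1.8) + (3.2)·(3.2)) / 4 = 18.8/4 = 4.7
  s[A,B] = ((1.2)·(-2.4) + (-0.8)·(-2.4) + (-1.8)·(2.6) + (-1.8)·(4.6) + (3.2)·(-2.4)) / 4 = -21.6/4 = -5.4
  s[B,B] = ((-2.4)·(-2.4) + (-2.4)·(-2.4) + (2.6)·(2.6) + (4.6)·(4.6) + (-2.4)·(-2.4)) / 4 = 45.2/4 = 11.3
  Sample standard deviations s_i = √(s[i,i]):
  s(A) = √(4.7) = 2.1679
  s(B) = √(11.3) = 3.3615

Step 3 — r_{ij} = s_{ij} / (s_i · s_j):
  r[A,A] = 1 (diagonal).
  r[A,B] = -5.4 / (2.1679 · 3.3615) = -5.4 / 7.2877 = -0.741
  r[B,B] = 1 (diagonal).

R is symmetric with unit diagonal. Assembling:

R = [[1, -0.741],
 [-0.741, 1]]


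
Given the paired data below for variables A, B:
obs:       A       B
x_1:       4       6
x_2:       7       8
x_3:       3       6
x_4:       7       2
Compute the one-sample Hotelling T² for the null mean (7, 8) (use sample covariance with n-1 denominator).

Step 1 — sample mean vector:
  mean(A) = (4 + 7 + 3 + 7) / 4 = 21/4 = 5.25
  mean(B) = (6 + 8 + 6 + 2) / 4 = 22/4 = 5.5
  x̄ = (5.25, 5.5),  deviation x̄ - mu_0 = (5.25, 5.5) - (7, 8) = (-1.75, -2.5).

Step 2 — sample covariance matrix, S[i,j] = (1/(n-1)) · Σ_k (x_{k,i} - mean_i) · (x_{k,j} - mean_j), divisor n-1 = 3:
  S[A,A] = ((-1.25)·(-1.25) + (1.75)·(1.75) + (-2.25)·(-2.25) + (1.75)·(1.75)) / 3 = 12.75/3 = 4.25
  S[A,B] = ((-1.25)·(0.5) + (1.75)·(2.5) + (-2.25)·(0.5) + (1.75)·(-3.5)) / 3 = -3.5/3 = -1.1667
  S[B,B] = ((0.5)·(0.5) + (2.5)·(2.5) + (0.5)·(0.5) + (-3.5)·(-3.5)) / 3 = 19/3 = 6.3333
  S = [[4.25, -1.1667],
 [-1.1667, 6.3333]].

Step 3 — invert S. det(S) = 4.25·6.3333 - (-1.1667)² = 25.5556.
  S^{-1} = (1/det) · [[d, -b], [-b, a]] = [[0.2478, 0.0457],
 [0.0457, 0.1663]].

Step 4 — quadratic form (x̄ - mu_0)^T · S^{-1} · (x̄ - mu_0):
  S^{-1} · (x̄ - mu_0) = (-0.5478, -0.4957),
  (x̄ - mu_0)^T · [...] = (-1.75)·(-0.5478) + (-2.5)·(-0.4957) = 2.1978.

Step 5 — scale by n: T² = 4 · 2.1978 = 8.7913.

T² ≈ 8.7913


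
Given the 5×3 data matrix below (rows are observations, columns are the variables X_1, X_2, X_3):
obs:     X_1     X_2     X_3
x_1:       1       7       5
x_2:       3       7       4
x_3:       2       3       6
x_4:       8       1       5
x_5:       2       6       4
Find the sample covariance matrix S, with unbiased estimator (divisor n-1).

Step 1 — column means:
  mean(X_1) = (1 + 3 + 2 + 8 + 2) / 5 = 16/5 = 3.2
  mean(X_2) = (7 + 7 + 3 + 1 + 6) / 5 = 24/5 = 4.8
  mean(X_3) = (5 + 4 + 6 + 5 + 4) / 5 = 24/5 = 4.8

Step 2 — sample covariance S[i,j] = (1/(n-1)) · Σ_k (x_{k,i} - mean_i) · (x_{k,j} - mean_j), with n-1 = 4.
  S[X_1,X_1] = ((-2.2)·(-2.2) + (-0.2)·(-0.2) + (-1.2)·(-1.2) + (4.8)·(4.8) + (-1.2)·(-1.2)) / 4 = 30.8/4 = 7.7
  S[X_1,X_2] = ((-2.2)·(2.2) + (-0.2)·(2.2) + (-1.2)·(-1.8) + (4.8)·(-3.8) + (-1.2)·(1.2)) / 4 = -22.8/4 = -5.7
  S[X_1,X_3] = ((-2.2)·(0.2) + (-0.2)·(-0.8) + (-1.2)·(1.2) + (4.8)·(0.2) + (-1.2)·(-0.8)) / 4 = 0.2/4 = 0.05
  S[X_2,X_2] = ((2.2)·(2.2) + (2.2)·(2.2) + (-1.8)·(-1.8) + (-3.8)·(-3.8) + (1.2)·(1.2)) / 4 = 28.8/4 = 7.2
  S[X_2,X_3] = ((2.2)·(0.2) + (2.2)·(-0.8) + (-1.8)·(1.2) + (-3.8)·(0.2) + (1.2)·(-0.8)) / 4 = -5.2/4 = -1.3
  S[X_3,X_3] = ((0.2)·(0.2) + (-0.8)·(-0.8) + (1.2)·(1.2) + (0.2)·(0.2) + (-0.8)·(-0.8)) / 4 = 2.8/4 = 0.7

S is symmetric (S[j,i] = S[i,j]). Assembling:

S = [[7.7, -5.7, 0.05],
 [-5.7, 7.2, -1.3],
 [0.05, -1.3, 0.7]]


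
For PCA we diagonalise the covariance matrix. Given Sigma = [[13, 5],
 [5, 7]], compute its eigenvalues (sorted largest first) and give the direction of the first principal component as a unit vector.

Step 1 — characteristic polynomial of 2×2 Sigma:
  det(Sigma - λI) = λ² - trace · λ + det = 0.
  trace = 13 + 7 = 20, det = 13·7 - (5)² = 66.
Step 2 — discriminant:
  Δ = trace² - 4·det = 400 - 264 = 136.
Step 3 — eigenvalues:
  λ = (trace ± √Δ)/2 = (20 ± 11.6619)/2,
  λ_1 = 15.831,  λ_2 = 4.169.

Step 4 — unit eigenvector for λ_1: solve (Sigma - λ_1 I)v = 0. First row:
  (13 - 15.831)·v_x + (5)·v_y = 0, i.e. (-2.831)·v_x + (5)·v_y = 0,
  so v ∝ (b, λ_1 - a) = (5, 2.831) = u.
  ||u|| = √((5)² + (2.831)²) = √(33.0143) ≈ 5.7458,
  v_1 = u/||u|| ≈ (0.8702, 0.4927) (||v_1|| = 1).

λ_1 = 15.831,  λ_2 = 4.169;  v_1 ≈ (0.8702, 0.4927)


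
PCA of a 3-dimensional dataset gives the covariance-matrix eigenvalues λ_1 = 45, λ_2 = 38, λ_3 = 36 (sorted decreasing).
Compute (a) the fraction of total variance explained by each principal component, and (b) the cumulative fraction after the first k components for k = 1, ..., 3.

Step 1 — total variance = trace(Sigma) = Σ λ_i = 45 + 38 + 36 = 119.

Step 2 — fraction explained by component i = λ_i / Σ λ:
  PC1: 45/119 = 0.3782
  PC2: 38/119 = 0.3193
  PC3: 36/119 = 0.3025

Step 3 — cumulative fraction after k components = (λ_1 + ... + λ_k) / Σ λ:
  k = 1: 45/119 = 0.3782
  k = 2: (45 + 38)/119 = 83/119 = 0.6975
  k = 3: (45 + 38 + 36)/119 = 119/119 = 1

Summary (fraction, with percent):

explained: PC1 0.3782 (37.82%), PC2 0.3193 (31.93%), PC3 0.3025 (30.25%);  cumulative: 0.3782, 0.6975, 1


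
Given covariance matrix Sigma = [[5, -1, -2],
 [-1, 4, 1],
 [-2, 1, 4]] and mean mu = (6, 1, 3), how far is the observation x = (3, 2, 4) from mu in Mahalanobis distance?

Step 1 — centre the observation: (x - mu) = (-3, 1, 1).

Step 2 — invert Sigma (cofactor / det for 3×3, or solve directly):
  Sigma^{-1} = [[0.2542, 0.0339, 0.1186],
 [0.0339, 0.2712, -0.0508],
 [0.1186, -0.0508, 0.322]].

Step 3 — form the quadratic (x - mu)^T · Sigma^{-1} · (x - mu):
  Sigma^{-1} · (x - mu) = (-0.6102, 0.1186, -0.0847).
  (x - mu)^T · [Sigma^{-1} · (x - mu)] = (-3)·(-0.6102) + (1)·(0.1186) + (1)·(-0.0847) = 1.8644.

Step 4 — take square root: d = √(1.8644) ≈ 1.3654.

d(x, mu) = √(1.8644) ≈ 1.3654


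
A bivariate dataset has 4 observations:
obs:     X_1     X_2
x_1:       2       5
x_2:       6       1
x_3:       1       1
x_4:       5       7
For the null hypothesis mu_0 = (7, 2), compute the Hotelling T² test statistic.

Step 1 — sample mean vector:
  mean(X_1) = (2 + 6 + 1 + 5) / 4 = 14/4 = 3.5
  mean(X_2) = (5 + 1 + 1 + 7) / 4 = 14/4 = 3.5
  x̄ = (3.5, 3.5),  deviation x̄ - mu_0 = (3.5, 3.5) - (7, 2) = (-3.5, 1.5).

Step 2 — sample covariance matrix, S[i,j] = (1/(n-1)) · Σ_k (x_{k,i} - mean_i) · (x_{k,j} - mean_j), divisor n-1 = 3:
  S[X_1,X_1] = ((-1.5)·(-1.5) + (2.5)·(2.5) + (-2.5)·(-2.5) + (1.5)·(1.5)) / 3 = 17/3 = 5.6667
  S[X_1,X_2] = ((-1.5)·(1.5) + (2.5)·(-2.5) + (-2.5)·(-2.5) + (1.5)·(3.5)) / 3 = 3/3 = 1
  S[X_2,X_2] = ((1.5)·(1.5) + (-2.5)·(-2.5) + (-2.5)·(-2.5) + (3.5)·(3.5)) / 3 = 27/3 = 9
  S = [[5.6667, 1],
 [1, 9]].

Step 3 — invert S. det(S) = 5.6667·9 - (1)² = 50.
  S^{-1} = (1/det) · [[d, -b], [-b, a]] = [[0.18, -0.02],
 [-0.02, 0.1133]].

Step 4 — quadratic form (x̄ - mu_0)^T · S^{-1} · (x̄ - mu_0):
  S^{-1} · (x̄ - mu_0) = (-0.66, 0.24),
  (x̄ - mu_0)^T · [...] = (-3.5)·(-0.66) + (1.5)·(0.24) = 2.67.

Step 5 — scale by n: T² = 4 · 2.67 = 10.68.

T² ≈ 10.68


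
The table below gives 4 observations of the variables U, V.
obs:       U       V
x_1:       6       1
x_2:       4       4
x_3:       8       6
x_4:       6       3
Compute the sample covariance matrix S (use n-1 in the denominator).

Step 1 — column means:
  mean(U) = (6 + 4 + 8 + 6) / 4 = 24/4 = 6
  mean(V) = (1 + 4 + 6 + 3) / 4 = 14/4 = 3.5

Step 2 — sample covariance S[i,j] = (1/(n-1)) · Σ_k (x_{k,i} - mean_i) · (x_{k,j} - mean_j), with n-1 = 3.
  S[U,U] = ((0)·(0) + (-2)·(-2) + (2)·(2) + (0)·(0)) / 3 = 8/3 = 2.6667
  S[U,V] = ((0)·(-2.5) + (-2)·(0.5) + (2)·(2.5) + (0)·(-0.5)) / 3 = 4/3 = 1.3333
  S[V,V] = ((-2.5)·(-2.5) + (0.5)·(0.5) + (2.5)·(2.5) + (-0.5)·(-0.5)) / 3 = 13/3 = 4.3333

S is symmetric (S[j,i] = S[i,j]). Assembling:

S = [[2.6667, 1.3333],
 [1.3333, 4.3333]]


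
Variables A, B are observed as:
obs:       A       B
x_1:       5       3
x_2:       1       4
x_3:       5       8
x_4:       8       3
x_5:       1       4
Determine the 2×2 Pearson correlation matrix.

Step 1 — column means:
  mean(A) = (5 + 1 + 5 + 8 + 1) / 5 = 20/5 = 4
  mean(B) = (3 + 4 + 8 + 3 + 4) / 5 = 22/5 = 4.4

Step 2 — sample variances and covariances s[i,j] = (1/(n-1)) · Σ_k (x_{k,i} - mean_i) · (x_{k,j} - mean_j), with n-1 = 4:
  s[A,A] = ((1)·(1) + (-3)·(-3) + (1)·(1) + (4)·(4) + (-3)·(-3)) / 4 = 36/4 = 9
  s[A,B] = ((1)·(-1.4) + (-3)·(-0.4) + (1)·(3.6) + (4)·(-1.4) + (-3)·(-0.4)) / 4 = -1/4 = -0.25
  s[B,B] = ((-1.4)·(-1.4) + (-0.4)·(-0.4) + (3.6)·(3.6) + (-1.4)·(-1.4) + (-0.4)·(-0.4)) / 4 = 17.2/4 = 4.3
  Sample standard deviations s_i = √(s[i,i]):
  s(A) = √(9) = 3
  s(B) = √(4.3) = 2.0736

Step 3 — r_{ij} = s_{ij} / (s_i · s_j):
  r[A,A] = 1 (diagonal).
  r[A,B] = -0.25 / (3 · 2.0736) = -0.25 / 6.2209 = -0.0402
  r[B,B] = 1 (diagonal).

R is symmetric with unit diagonal. Assembling:

R = [[1, -0.0402],
 [-0.0402, 1]]


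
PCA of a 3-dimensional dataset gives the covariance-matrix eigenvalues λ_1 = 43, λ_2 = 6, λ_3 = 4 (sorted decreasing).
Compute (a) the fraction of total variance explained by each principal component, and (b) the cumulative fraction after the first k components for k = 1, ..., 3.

Step 1 — total variance = trace(Sigma) = Σ λ_i = 43 + 6 + 4 = 53.

Step 2 — fraction explained by component i = λ_i / Σ λ:
  PC1: 43/53 = 0.8113
  PC2: 6/53 = 0.1132
  PC3: 4/53 = 0.0755

Step 3 — cumulative fraction after k components = (λ_1 + ... + λ_k) / Σ λ:
  k = 1: 43/53 = 0.8113
  k = 2: (43 + 6)/53 = 49/53 = 0.9245
  k = 3: (43 + 6 + 4)/53 = 53/53 = 1

Summary (fraction, with percent):

explained: PC1 0.8113 (81.13%), PC2 0.1132 (11.32%), PC3 0.0755 (7.55%);  cumulative: 0.8113, 0.9245, 1


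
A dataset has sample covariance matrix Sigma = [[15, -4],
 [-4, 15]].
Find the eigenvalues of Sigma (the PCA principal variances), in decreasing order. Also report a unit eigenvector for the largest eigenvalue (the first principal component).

Step 1 — characteristic polynomial of 2×2 Sigma:
  det(Sigma - λI) = λ² - trace · λ + det = 0.
  trace = 15 + 15 = 30, det = 15·15 - (-4)² = 209.
Step 2 — discriminant:
  Δ = trace² - 4·det = 900 - 836 = 64.
Step 3 — eigenvalues:
  λ = (trace ± √Δ)/2 = (30 ± 8)/2,
  λ_1 = 19,  λ_2 = 11.

Step 4 — unit eigenvector for λ_1: solve (Sigma - λ_1 I)v = 0. First row:
  (15 - 19)·v_x + (-4)·v_y = 0, i.e. (-4)·v_x + (-4)·v_y = 0,
  so v ∝ (b, λ_1 - a) = (-4, 4); multiply by -1 so the first entry is positive: u = (4, -4).
  ||u|| = √((4)² + (-4)²) = √(32) ≈ 5.6569,
  v_1 = u/||u|| ≈ (0.7071, -0.7071) (||v_1|| = 1).

λ_1 = 19,  λ_2 = 11;  v_1 ≈ (0.7071, -0.7071)


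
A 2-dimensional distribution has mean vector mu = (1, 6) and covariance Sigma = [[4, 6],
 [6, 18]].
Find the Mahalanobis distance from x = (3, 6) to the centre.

Step 1 — centre the observation: (x - mu) = (2, 0).

Step 2 — invert Sigma. det(Sigma) = 4·18 - (6)² = 36.
  Sigma^{-1} = (1/det) · [[d, -b], [-b, a]] = [[0.5, -0.1667],
 [-0.1667, 0.1111]].

Step 3 — form the quadratic (x - mu)^T · Sigma^{-1} · (x - mu):
  Sigma^{-1} · (x - mu) = (1, -0.3333).
  (x - mu)^T · [Sigma^{-1} · (x - mu)] = (2)·(1) + (0)·(-0.3333) = 2.

Step 4 — take square root: d = √(2) ≈ 1.4142.

d(x, mu) = √(2) ≈ 1.4142


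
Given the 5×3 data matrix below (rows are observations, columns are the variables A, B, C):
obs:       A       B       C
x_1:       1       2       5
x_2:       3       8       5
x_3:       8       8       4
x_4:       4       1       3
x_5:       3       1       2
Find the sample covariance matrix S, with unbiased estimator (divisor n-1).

Step 1 — column means:
  mean(A) = (1 + 3 + 8 + 4 + 3) / 5 = 19/5 = 3.8
  mean(B) = (2 + 8 + 8 + 1 + 1) / 5 = 20/5 = 4
  mean(C) = (5 + 5 + 4 + 3 + 2) / 5 = 19/5 = 3.8

Step 2 — sample covariance S[i,j] = (1/(n-1)) · Σ_k (x_{k,i} - mean_i) · (x_{k,j} - mean_j), with n-1 = 4.
  S[A,A] = ((-2.8)·(-2.8) + (-0.8)·(-0.8) + (4.2)·(4.2) + (0.2)·(0.2) + (-0.8)·(-0.8)) / 4 = 26.8/4 = 6.7
  S[A,B] = ((-2.8)·(-2) + (-0.8)·(4) + (4.2)·(4) + (0.2)·(-3) + (-0.8)·(-3)) / 4 = 21/4 = 5.25
  S[A,C] = ((-2.8)·(1.2) + (-0.8)·(1.2) + (4.2)·(0.2) + (0.2)·(-0.8) + (-0.8)·(-1.8)) / 4 = -2.2/4 = -0.55
  S[B,B] = ((-2)·(-2) + (4)·(4) + (4)·(4) + (-3)·(-3) + (-3)·(-3)) / 4 = 54/4 = 13.5
  S[B,C] = ((-2)·(1.2) + (4)·(1.2) + (4)·(0.2) + (-3)·(-0.8) + (-3)·(-1.8)) / 4 = 11/4 = 2.75
  S[C,C] = ((1.2)·(1.2) + (1.2)·(1.2) + (0.2)·(0.2) + (-0.8)·(-0.8) + (-1.8)·(-1.8)) / 4 = 6.8/4 = 1.7

S is symmetric (S[j,i] = S[i,j]). Assembling:

S = [[6.7, 5.25, -0.55],
 [5.25, 13.5, 2.75],
 [-0.55, 2.75, 1.7]]


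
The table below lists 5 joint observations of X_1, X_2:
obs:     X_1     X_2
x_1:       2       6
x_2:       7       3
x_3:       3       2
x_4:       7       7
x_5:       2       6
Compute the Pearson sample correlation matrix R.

Step 1 — column means:
  mean(X_1) = (2 + 7 + 3 + 7 + 2) / 5 = 21/5 = 4.2
  mean(X_2) = (6 + 3 + 2 + 7 + 6) / 5 = 24/5 = 4.8

Step 2 — sample variances and covariances s[i,j] = (1/(n-1)) · Σ_k (x_{k,i} - mean_i) · (x_{k,j} - mean_j), with n-1 = 4:
  s[X_1,X_1] = ((-2.2)·(-2.2) + (2.8)·(2.8) + (-1.2)·(-1.2) + (2.8)·(2.8) + (-2.2)·(-2.2)) / 4 = 26.8/4 = 6.7
  s[X_1,X_2] = ((-2.2)·(1.2) + (2.8)·(-1.8) + (-1.2)·(-2.8) + (2.8)·(2.2) + (-2.2)·(1.2)) / 4 = -0.8/4 = -0.2
  s[X_2,X_2] = ((1.2)·(1.2) + (-1.8)·(-1.8) + (-2.8)·(-2.8) + (2.2)·(2.2) + (1.2)·(1.2)) / 4 = 18.8/4 = 4.7
  Sample standard deviations s_i = √(s[i,i]):
  s(X_1) = √(6.7) = 2.5884
  s(X_2) = √(4.7) = 2.1679

Step 3 — r_{ij} = s_{ij} / (s_i · s_j):
  r[X_1,X_1] = 1 (diagonal).
  r[X_1,X_2] = -0.2 / (2.5884 · 2.1679) = -0.2 / 5.6116 = -0.0356
  r[X_2,X_2] = 1 (diagonal).

R is symmetric with unit diagonal. Assembling:

R = [[1, -0.0356],
 [-0.0356, 1]]


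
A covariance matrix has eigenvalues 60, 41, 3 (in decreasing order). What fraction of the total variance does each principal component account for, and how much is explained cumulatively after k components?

Step 1 — total variance = trace(Sigma) = Σ λ_i = 60 + 41 + 3 = 104.

Step 2 — fraction explained by component i = λ_i / Σ λ:
  PC1: 60/104 = 0.5769
  PC2: 41/104 = 0.3942
  PC3: 3/104 = 0.0288

Step 3 — cumulative fraction after k components = (λ_1 + ... + λ_k) / Σ λ:
  k = 1: 60/104 = 0.5769
  k = 2: (60 + 41)/104 = 101/104 = 0.9712
  k = 3: (60 + 41 + 3)/104 = 104/104 = 1

Summary (fraction, with percent):

explained: PC1 0.5769 (57.69%), PC2 0.3942 (39.42%), PC3 0.0288 (2.88%);  cumulative: 0.5769, 0.9712, 1


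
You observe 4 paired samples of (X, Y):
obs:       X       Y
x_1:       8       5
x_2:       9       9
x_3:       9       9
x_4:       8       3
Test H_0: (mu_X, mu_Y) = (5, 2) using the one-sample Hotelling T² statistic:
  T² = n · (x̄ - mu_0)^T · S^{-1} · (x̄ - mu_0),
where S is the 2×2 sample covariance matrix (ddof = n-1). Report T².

Step 1 — sample mean vector:
  mean(X) = (8 + 9 + 9 + 8) / 4 = 34/4 = 8.5
  mean(Y) = (5 + 9 + 9 + 3) / 4 = 26/4 = 6.5
  x̄ = (8.5, 6.5),  deviation x̄ - mu_0 = (8.5, 6.5) - (5, 2) = (3.5, 4.5).

Step 2 — sample covariance matrix, S[i,j] = (1/(n-1)) · Σ_k (x_{k,i} - mean_i) · (x_{k,j} - mean_j), divisor n-1 = 3:
  S[X,X] = ((-0.5)·(-0.5) + (0.5)·(0.5) + (0.5)·(0.5) + (-0.5)·(-0.5)) / 3 = 1/3 = 0.3333
  S[X,Y] = ((-0.5)·(-1.5) + (0.5)·(2.5) + (0.5)·(2.5) + (-0.5)·(-3.5)) / 3 = 5/3 = 1.6667
  S[Y,Y] = ((-1.5)·(-1.5) + (2.5)·(2.5) + (2.5)·(2.5) + (-3.5)·(-3.5)) / 3 = 27/3 = 9
  S = [[0.3333, 1.6667],
 [1.6667, 9]].

Step 3 — invert S. det(S) = 0.3333·9 - (1.6667)² = 0.2222.
  S^{-1} = (1/det) · [[d, -b], [-b, a]] = [[40.5, -7.5],
 [-7.5, 1.5]].

Step 4 — quadratic form (x̄ - mu_0)^T · S^{-1} · (x̄ - mu_0):
  S^{-1} · (x̄ - mu_0) = (108, -19.5),
  (x̄ - mu_0)^T · [...] = (3.5)·(108) + (4.5)·(-19.5) = 290.25.

Step 5 — scale by n: T² = 4 · 290.25 = 1161.

T² ≈ 1161


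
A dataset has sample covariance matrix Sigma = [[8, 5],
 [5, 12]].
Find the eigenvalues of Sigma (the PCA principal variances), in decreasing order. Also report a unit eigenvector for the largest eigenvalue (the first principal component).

Step 1 — characteristic polynomial of 2×2 Sigma:
  det(Sigma - λI) = λ² - trace · λ + det = 0.
  trace = 8 + 12 = 20, det = 8·12 - (5)² = 71.
Step 2 — discriminant:
  Δ = trace² - 4·det = 400 - 284 = 116.
Step 3 — eigenvalues:
  λ = (trace ± √Δ)/2 = (20 ± 10.7703)/2,
  λ_1 = 15.3852,  λ_2 = 4.6148.

Step 4 — unit eigenvector for λ_1: solve (Sigma - λ_1 I)v = 0. First row:
  (8 - 15.3852)·v_x + (5)·v_y = 0, i.e. (-7.3852)·v_x + (5)·v_y = 0,
  so v ∝ (b, λ_1 - a) = (5, 7.3852) = u.
  ||u|| = √((5)² + (7.3852)²) = √(79.5407) ≈ 8.9186,
  v_1 = u/||u|| ≈ (0.5606, 0.8281) (||v_1|| = 1).

λ_1 = 15.3852,  λ_2 = 4.6148;  v_1 ≈ (0.5606, 0.8281)


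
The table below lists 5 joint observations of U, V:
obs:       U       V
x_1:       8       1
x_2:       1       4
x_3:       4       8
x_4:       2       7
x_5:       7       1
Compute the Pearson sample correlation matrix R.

Step 1 — column means:
  mean(U) = (8 + 1 + 4 + 2 + 7) / 5 = 22/5 = 4.4
  mean(V) = (1 + 4 + 8 + 7 + 1) / 5 = 21/5 = 4.2

Step 2 — sample variances and covariances s[i,j] = (1/(n-1)) · Σ_k (x_{k,i} - mean_i) · (x_{k,j} - mean_j), with n-1 = 4:
  s[U,U] = ((3.6)·(3.6) + (-3.4)·(-3.4) + (-0.4)·(-0.4) + (-2.4)·(-2.4) + (2.6)·(2.6)) / 4 = 37.2/4 = 9.3
  s[U,V] = ((3.6)·(-3.2) + (-3.4)·(-0.2) + (-0.4)·(3.8) + (-2.4)·(2.8) + (2.6)·(-3.2)) / 4 = -27.4/4 = -6.85
  s[V,V] = ((-3.2)·(-3.2) + (-0.2)·(-0.2) + (3.8)·(3.8) + (2.8)·(2.8) + (-3.2)·(-3.2)) / 4 = 42.8/4 = 10.7
  Sample standard deviations s_i = √(s[i,i]):
  s(U) = √(9.3) = 3.0496
  s(V) = √(10.7) = 3.2711

Step 3 — r_{ij} = s_{ij} / (s_i · s_j):
  r[U,U] = 1 (diagonal).
  r[U,V] = -6.85 / (3.0496 · 3.2711) = -6.85 / 9.9755 = -0.6867
  r[V,V] = 1 (diagonal).

R is symmetric with unit diagonal. Assembling:

R = [[1, -0.6867],
 [-0.6867, 1]]


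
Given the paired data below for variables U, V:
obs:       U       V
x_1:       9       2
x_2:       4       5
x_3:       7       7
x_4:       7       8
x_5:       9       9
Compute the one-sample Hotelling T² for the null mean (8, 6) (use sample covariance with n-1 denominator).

Step 1 — sample mean vector:
  mean(U) = (9 + 4 + 7 + 7 + 9) / 5 = 36/5 = 7.2
  mean(V) = (2 + 5 + 7 + 8 + 9) / 5 = 31/5 = 6.2
  x̄ = (7.2, 6.2),  deviation x̄ - mu_0 = (7.2, 6.2) - (8, 6) = (-0.8, 0.2).

Step 2 — sample covariance matrix, S[i,j] = (1/(n-1)) · Σ_k (x_{k,i} - mean_i) · (x_{k,j} - mean_j), divisor n-1 = 4:
  S[U,U] = ((1.8)·(1.8) + (-3.2)·(-3.2) + (-0.2)·(-0.2) + (-0.2)·(-0.2) + (1.8)·(1.8)) / 4 = 16.8/4 = 4.2
  S[U,V] = ((1.8)·(-4.2) + (-3.2)·(-1.2) + (-0.2)·(0.8) + (-0.2)·(1.8) + (1.8)·(2.8)) / 4 = 0.8/4 = 0.2
  S[V,V] = ((-4.2)·(-4.2) + (-1.2)·(-1.2) + (0.8)·(0.8) + (1.8)·(1.8) + (2.8)·(2.8)) / 4 = 30.8/4 = 7.7
  S = [[4.2, 0.2],
 [0.2, 7.7]].

Step 3 — invert S. det(S) = 4.2·7.7 - (0.2)² = 32.3.
  S^{-1} = (1/det) · [[d, -b], [-b, a]] = [[0.2384, -0.0062],
 [-0.0062, 0.13]].

Step 4 — quadratic form (x̄ - mu_0)^T · S^{-1} · (x̄ - mu_0):
  S^{-1} · (x̄ - mu_0) = (-0.192, 0.031),
  (x̄ - mu_0)^T · [...] = (-0.8)·(-0.192) + (0.2)·(0.031) = 0.1598.

Step 5 — scale by n: T² = 5 · 0.1598 = 0.7988.

T² ≈ 0.7988


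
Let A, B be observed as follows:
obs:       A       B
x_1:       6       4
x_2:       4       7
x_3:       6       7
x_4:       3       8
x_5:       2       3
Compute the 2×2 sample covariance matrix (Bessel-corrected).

Step 1 — column means:
  mean(A) = (6 + 4 + 6 + 3 + 2) / 5 = 21/5 = 4.2
  mean(B) = (4 + 7 + 7 + 8 + 3) / 5 = 29/5 = 5.8

Step 2 — sample covariance S[i,j] = (1/(n-1)) · Σ_k (x_{k,i} - mean_i) · (x_{k,j} - mean_j), with n-1 = 4.
  S[A,A] = ((1.8)·(1.8) + (-0.2)·(-0.2) + (1.8)·(1.8) + (-1.2)·(-1.2) + (-2.2)·(-2.2)) / 4 = 12.8/4 = 3.2
  S[A,B] = ((1.8)·(-1.8) + (-0.2)·(1.2) + (1.8)·(1.2) + (-1.2)·(2.2) + (-2.2)·(-2.8)) / 4 = 2.2/4 = 0.55
  S[B,B] = ((-1.8)·(-1.8) + (1.2)·(1.2) + (1.2)·(1.2) + (2.2)·(2.2) + (-2.8)·(-2.8)) / 4 = 18.8/4 = 4.7

S is symmetric (S[j,i] = S[i,j]). Assembling:

S = [[3.2, 0.55],
 [0.55, 4.7]]


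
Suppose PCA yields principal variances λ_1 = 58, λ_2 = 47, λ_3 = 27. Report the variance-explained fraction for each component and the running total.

Step 1 — total variance = trace(Sigma) = Σ λ_i = 58 + 47 + 27 = 132.

Step 2 — fraction explained by component i = λ_i / Σ λ:
  PC1: 58/132 = 0.4394
  PC2: 47/132 = 0.3561
  PC3: 27/132 = 0.2045

Step 3 — cumulative fraction after k components = (λ_1 + ... + λ_k) / Σ λ:
  k = 1: 58/132 = 0.4394
  k = 2: (58 + 47)/132 = 105/132 = 0.7955
  k = 3: (58 + 47 + 27)/132 = 132/132 = 1

Summary (fraction, with percent):

explained: PC1 0.4394 (43.94%), PC2 0.3561 (35.61%), PC3 0.2045 (20.45%);  cumulative: 0.4394, 0.7955, 1


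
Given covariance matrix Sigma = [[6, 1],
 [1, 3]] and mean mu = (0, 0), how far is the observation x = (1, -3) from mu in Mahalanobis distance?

Step 1 — centre the observation: (x - mu) = (1, -3).

Step 2 — invert Sigma. det(Sigma) = 6·3 - (1)² = 17.
  Sigma^{-1} = (1/det) · [[d, -b], [-b, a]] = [[0.1765, -0.0588],
 [-0.0588, 0.3529]].

Step 3 — form the quadratic (x - mu)^T · Sigma^{-1} · (x - mu):
  Sigma^{-1} · (x - mu) = (0.3529, -1.1176).
  (x - mu)^T · [Sigma^{-1} · (x - mu)] = (1)·(0.3529) + (-3)·(-1.1176) = 3.7059.

Step 4 — take square root: d = √(3.7059) ≈ 1.9251.

d(x, mu) = √(3.7059) ≈ 1.9251


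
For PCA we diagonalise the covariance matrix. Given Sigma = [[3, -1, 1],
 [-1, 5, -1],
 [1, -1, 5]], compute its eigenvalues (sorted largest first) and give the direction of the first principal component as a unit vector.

Step 1 — characteristic polynomial p(λ) = det(λI - Sigma) = λ³ - tr·λ² + c_1·λ - det, where tr = trace, c_1 = sum of the principal 2×2 minors, det = det(Sigma):
  tr = 3 + 5 + 5 = 13,
  c_1 = (3·5 - (-1)²) + (3·5 - (1)²) + (5·5 - (-1)²) = 14 + 14 + 24 = 52,
  det = 3·(5·5 - (-1)²) - (-1)·((-1)·5 - (-1)·(1)) + (1)·((-1)·(-1) - 5·(1)) = 3·(24) - (-1)·(-4) + (1)·(-4) = 64.
  So p(λ) = λ³ - 13λ² + 52λ - 64.
Step 2 — look for an integer root (rational root theorem: any rational root is an integer divisor of 64). Testing λ = 4:
  p(4) = 64 - 208 + 208 - 64 = 0  ✓
  Dividing out (λ - 4): p(λ) = (λ - 4)(λ² - 9λ + 16).
Step 3 — remaining eigenvalues from the quadratic λ² - 9λ + 16 = 0:
  Δ = 9² - 4·16 = 81 - 64 = 17,  λ = (9 ± √17)/2 = (9 ± 4.1231)/2 ≈ 6.5616 or 2.4384.
  Sorted: λ_1 = 6.5616,  λ_2 = 4,  λ_3 = 2.4384  (check: sum = 13 = tr ✓).

Step 4 — unit eigenvector for λ_1 ≈ 6.5616: v spans the null space of (Sigma - λ_1 I), whose rows are
  r_1 = (-3.5616, -1, 1),  r_2 = (-1, -1.5616, -1),  r_3 = (1, -1, -1.5616).
  v is orthogonal to every row, so take v ∝ r_1 × r_2 = ((-1)·(-1) - (1)·(-1.5616), (1)·(-1) - (-3.5616)·(-1), (-3.5616)·(-1.5616) - (-1)·(-1)) ≈ (2.5616, -4.5616, 4.5616).
  Let u = (2.5616, -4.5616, 4.5616).
  ||u|| = √((2.5616)² + (-4.5616)² + (4.5616)²) = √(48.1771) ≈ 6.941,  v_1 = u/||u|| ≈ (0.369, -0.6572, 0.6572) (||v_1|| = 1).

λ_1 = 6.5616,  λ_2 = 4,  λ_3 = 2.4384;  v_1 ≈ (0.369, -0.6572, 0.6572)


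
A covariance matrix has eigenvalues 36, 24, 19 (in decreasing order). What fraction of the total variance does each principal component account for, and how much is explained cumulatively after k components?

Step 1 — total variance = trace(Sigma) = Σ λ_i = 36 + 24 + 19 = 79.

Step 2 — fraction explained by component i = λ_i / Σ λ:
  PC1: 36/79 = 0.4557
  PC2: 24/79 = 0.3038
  PC3: 19/79 = 0.2405

Step 3 — cumulative fraction after k components = (λ_1 + ... + λ_k) / Σ λ:
  k = 1: 36/79 = 0.4557
  k = 2: (36 + 24)/79 = 60/79 = 0.7595
  k = 3: (36 + 24 + 19)/79 = 79/79 = 1

Summary (fraction, with percent):

explained: PC1 0.4557 (45.57%), PC2 0.3038 (30.38%), PC3 0.2405 (24.05%);  cumulative: 0.4557, 0.7595, 1
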